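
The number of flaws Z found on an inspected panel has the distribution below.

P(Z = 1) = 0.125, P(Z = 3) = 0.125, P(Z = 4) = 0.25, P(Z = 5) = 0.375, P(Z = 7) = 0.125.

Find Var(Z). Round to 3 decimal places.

E[Z] = (1)(0.125) + (3)(0.125) + (4)(0.25) + (5)(0.375) + (7)(0.125) = 4.25
E[Z²] = (1)²(0.125) + (3)²(0.125) + (4)²(0.25) + (5)²(0.375) + (7)²(0.125) = 20.75
Var(Z) = E[Z²] − (E[Z])² = 20.75 − (4.25)² = 2.6875

2.688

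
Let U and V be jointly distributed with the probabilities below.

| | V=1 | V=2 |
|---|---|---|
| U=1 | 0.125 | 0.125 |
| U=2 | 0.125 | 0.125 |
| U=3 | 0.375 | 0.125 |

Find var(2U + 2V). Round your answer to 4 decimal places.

E[U] = 2.25,  E[V] = 1.375,  E[UV] = 3
var(U) = 5.75 − (2.25)² = 0.6875;  var(V) = 2.125 − (1.375)² = 0.234375
cov(U,V) = 3 − (2.25)(1.375) = -0.09375
var(2U + 2V) = (2)²·0.6875 + (2)²·0.234375 + 2·(2)·(2)·-0.09375 = 2.9375

2.9375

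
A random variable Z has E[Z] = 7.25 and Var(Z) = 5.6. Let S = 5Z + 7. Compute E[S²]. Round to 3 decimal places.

E[5Z + 7] = 5·7.25 + 7 = 43.25
Var(5Z + 7) = (5)²·5.6 = 140
E[S²] = Var(S) + (E[S])² = 140 + (43.25)² = 2010.5625

2010.563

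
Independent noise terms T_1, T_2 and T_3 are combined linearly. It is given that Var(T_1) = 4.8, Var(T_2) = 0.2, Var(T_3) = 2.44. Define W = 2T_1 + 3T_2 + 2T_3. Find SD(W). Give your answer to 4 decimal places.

5.5462

By independence, Var(W) = (2)²Var(T_1) + (3)²Var(T_2) + (2)²Var(T_3)
= (2)²·4.8 + (3)²·0.2 + (2)²·2.44 = 30.76
SD(W) = √30.76 ≈ 5.5462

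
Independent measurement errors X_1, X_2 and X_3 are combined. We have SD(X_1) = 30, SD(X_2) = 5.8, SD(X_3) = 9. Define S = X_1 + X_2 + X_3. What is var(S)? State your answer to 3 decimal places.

1014.640

var(X_1) = 900, var(X_2) = 33.64, var(X_3) = 81
By independence, var(S) = (1)²var(X_1) + (1)²var(X_2) + (1)²var(X_3)
= (1)²·900 + (1)²·33.64 + (1)²·81 = 1014.64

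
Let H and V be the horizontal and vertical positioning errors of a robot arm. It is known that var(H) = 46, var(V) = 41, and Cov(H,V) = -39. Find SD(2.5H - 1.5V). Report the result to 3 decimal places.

25.928

var(2.5H - 1.5V) = (2.5)²·var(H) + (-1.5)²·var(V) + 2·(2.5)·(-1.5)·Cov(H,V)
= 6.25·46 + 2.25·41 + -7.5·-39 = 672.25
SD(2.5H - 1.5V) = √672.25 ≈ 25.928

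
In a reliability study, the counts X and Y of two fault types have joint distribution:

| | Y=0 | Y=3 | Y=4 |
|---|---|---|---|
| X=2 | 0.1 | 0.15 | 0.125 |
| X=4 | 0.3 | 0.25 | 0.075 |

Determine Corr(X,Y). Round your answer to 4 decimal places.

-0.2469

E[X] = 3.25,  E[Y] = 2
E[XY] = 6.1
cov(X,Y) = E[XY] − E[X]E[Y] = 6.1 − (3.25)(2) = -0.4
var(X) = 0.9375,  var(Y) = 2.8
ρ = -0.4 / √(0.9375·2.8) ≈ -0.2469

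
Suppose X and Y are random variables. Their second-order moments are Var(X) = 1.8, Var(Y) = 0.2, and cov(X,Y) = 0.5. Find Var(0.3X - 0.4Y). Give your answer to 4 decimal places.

Var(0.3X - 0.4Y) = (0.3)²·Var(X) + (-0.4)²·Var(Y) + 2·(0.3)·(-0.4)·cov(X,Y)
= 0.09·1.8 + 0.16·0.2 + -0.24·0.5 = 0.074

0.0740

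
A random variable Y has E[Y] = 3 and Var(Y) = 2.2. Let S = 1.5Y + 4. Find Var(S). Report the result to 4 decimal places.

Var(1.5Y + 4) = (1.5)²·Var(Y) = 2.25·2.2 = 4.95

4.9500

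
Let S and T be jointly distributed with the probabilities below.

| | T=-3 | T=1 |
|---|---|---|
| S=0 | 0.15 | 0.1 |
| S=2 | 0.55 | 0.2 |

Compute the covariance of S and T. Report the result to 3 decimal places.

-0.200

E[S] = 1.5,  E[T] = -1.8
E[ST] = -2.9
Cov(S,T) = E[ST] − E[S]E[T] = -2.9 − (1.5)(-1.8) = -0.2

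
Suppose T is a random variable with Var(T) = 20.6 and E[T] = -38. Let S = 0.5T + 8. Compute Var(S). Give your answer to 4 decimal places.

Var(0.5T + 8) = (0.5)²·Var(T) = 0.25·20.6 = 5.15

5.1500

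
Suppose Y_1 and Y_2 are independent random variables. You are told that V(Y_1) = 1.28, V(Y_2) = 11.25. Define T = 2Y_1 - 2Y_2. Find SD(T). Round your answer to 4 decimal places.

By independence, V(T) = (2)²V(Y_1) + (-2)²V(Y_2)
= (2)²·1.28 + (-2)²·11.25 = 50.12
SD(T) = √50.12 ≈ 7.0795

7.0795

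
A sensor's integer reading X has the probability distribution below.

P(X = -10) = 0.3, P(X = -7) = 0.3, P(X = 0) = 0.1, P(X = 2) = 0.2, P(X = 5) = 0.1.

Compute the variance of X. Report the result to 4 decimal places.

E[X] = (-10)(0.3) + (-7)(0.3) + (0)(0.1) + (2)(0.2) + (5)(0.1) = -4.2
E[X²] = (-10)²(0.3) + (-7)²(0.3) + (0)²(0.1) + (2)²(0.2) + (5)²(0.1) = 48
Var(X) = E[X²] − (E[X])² = 48 − (-4.2)² = 30.36

30.3600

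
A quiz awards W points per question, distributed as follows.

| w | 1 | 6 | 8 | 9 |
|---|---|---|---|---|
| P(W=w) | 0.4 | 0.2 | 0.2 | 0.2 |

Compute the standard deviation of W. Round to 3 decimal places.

E[W] = (1)(0.4) + (6)(0.2) + (8)(0.2) + (9)(0.2) = 5
E[W²] = (1)²(0.4) + (6)²(0.2) + (8)²(0.2) + (9)²(0.2) = 36.6
var(W) = E[W²] − (E[W])² = 36.6 − (5)² = 11.6
SD(W) = √11.6 ≈ 3.406

3.406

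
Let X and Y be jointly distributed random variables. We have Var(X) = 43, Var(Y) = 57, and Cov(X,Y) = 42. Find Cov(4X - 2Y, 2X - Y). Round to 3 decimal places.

Cov(4X - 2Y, 2X - Y) = (4)(2)Var(X) + (-2)(-1)Var(Y) + [(4)(-1) + (-2)(2)]Cov(X,Y)
= 8·43 + 2·57 + -8·42 = 122

122.000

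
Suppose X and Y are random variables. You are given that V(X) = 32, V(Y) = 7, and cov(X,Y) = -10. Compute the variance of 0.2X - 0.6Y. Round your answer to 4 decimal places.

V(0.2X - 0.6Y) = (0.2)²·V(X) + (-0.6)²·V(Y) + 2·(0.2)·(-0.6)·cov(X,Y)
= 0.04·32 + 0.36·7 + -0.24·-10 = 6.2

6.2000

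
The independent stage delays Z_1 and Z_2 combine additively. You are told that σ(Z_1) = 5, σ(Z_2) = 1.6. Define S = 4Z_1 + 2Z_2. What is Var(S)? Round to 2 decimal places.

Var(Z_1) = 25, Var(Z_2) = 2.56
By independence, Var(S) = (4)²Var(Z_1) + (2)²Var(Z_2)
= (4)²·25 + (2)²·2.56 = 410.24

410.24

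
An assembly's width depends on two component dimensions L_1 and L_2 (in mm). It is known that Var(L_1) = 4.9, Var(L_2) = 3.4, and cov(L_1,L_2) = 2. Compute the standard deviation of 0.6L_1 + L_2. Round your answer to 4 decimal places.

2.7503

Var(0.6L_1 + L_2) = (0.6)²·Var(L_1) + (1)²·Var(L_2) + 2·(0.6)·(1)·cov(L_1,L_2)
= 0.36·4.9 + 1·3.4 + 1.2·2 = 7.564
SD(0.6L_1 + L_2) = √7.564 ≈ 2.7503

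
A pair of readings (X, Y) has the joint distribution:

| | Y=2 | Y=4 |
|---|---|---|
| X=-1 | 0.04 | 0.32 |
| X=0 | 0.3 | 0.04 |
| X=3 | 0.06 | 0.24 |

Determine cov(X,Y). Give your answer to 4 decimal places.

0.1520

E[X] = 0.54,  E[Y] = 3.2
E[XY] = 1.88
cov(X,Y) = E[XY] − E[X]E[Y] = 1.88 − (0.54)(3.2) = 0.152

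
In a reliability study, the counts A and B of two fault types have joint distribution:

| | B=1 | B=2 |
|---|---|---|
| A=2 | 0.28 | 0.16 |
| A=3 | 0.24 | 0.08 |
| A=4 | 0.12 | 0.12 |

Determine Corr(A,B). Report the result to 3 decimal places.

0.083

E[A] = 2.8,  E[B] = 1.36
E[AB] = 3.84
Cov(A,B) = E[AB] − E[A]E[B] = 3.84 − (2.8)(1.36) = 0.032
V(A) = 0.64,  V(B) = 0.2304
ρ = 0.032 / √(0.64·0.2304) ≈ 0.083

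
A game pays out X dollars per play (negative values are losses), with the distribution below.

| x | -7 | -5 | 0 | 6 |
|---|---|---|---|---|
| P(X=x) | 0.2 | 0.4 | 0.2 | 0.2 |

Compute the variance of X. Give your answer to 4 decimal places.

22.1600

E[X] = (-7)(0.2) + (-5)(0.4) + (0)(0.2) + (6)(0.2) = -2.2
E[X²] = (-7)²(0.2) + (-5)²(0.4) + (0)²(0.2) + (6)²(0.2) = 27
Var(X) = E[X²] − (E[X])² = 27 − (-2.2)² = 22.16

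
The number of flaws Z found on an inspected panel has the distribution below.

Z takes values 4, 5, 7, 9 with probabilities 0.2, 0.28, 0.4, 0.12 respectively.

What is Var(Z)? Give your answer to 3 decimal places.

E[Z] = (4)(0.2) + (5)(0.28) + (7)(0.4) + (9)(0.12) = 6.08
E[Z²] = (4)²(0.2) + (5)²(0.28) + (7)²(0.4) + (9)²(0.12) = 39.52
Var(Z) = E[Z²] − (E[Z])² = 39.52 − (6.08)² = 2.5536

2.554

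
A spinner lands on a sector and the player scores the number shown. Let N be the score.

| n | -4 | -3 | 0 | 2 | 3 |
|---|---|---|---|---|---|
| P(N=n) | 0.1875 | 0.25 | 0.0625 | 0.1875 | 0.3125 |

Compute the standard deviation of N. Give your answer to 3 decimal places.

2.963

E[N] = (-4)(0.1875) + (-3)(0.25) + (0)(0.0625) + (2)(0.1875) + (3)(0.3125) = -0.1875
E[N²] = (-4)²(0.1875) + (-3)²(0.25) + (0)²(0.0625) + (2)²(0.1875) + (3)²(0.3125) = 8.8125
var(N) = E[N²] − (E[N])² = 8.8125 − (-0.1875)² = 8.77734375
σ(N) = √8.77734375 ≈ 2.963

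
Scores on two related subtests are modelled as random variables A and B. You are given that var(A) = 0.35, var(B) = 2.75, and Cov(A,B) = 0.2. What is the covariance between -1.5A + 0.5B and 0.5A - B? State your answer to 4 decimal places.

Cov(-1.5A + 0.5B, 0.5A - B) = (-1.5)(0.5)var(A) + (0.5)(-1)var(B) + [(-1.5)(-1) + (0.5)(0.5)]Cov(A,B)
= -0.75·0.35 + -0.5·2.75 + 1.75·0.2 = -1.2875

-1.2875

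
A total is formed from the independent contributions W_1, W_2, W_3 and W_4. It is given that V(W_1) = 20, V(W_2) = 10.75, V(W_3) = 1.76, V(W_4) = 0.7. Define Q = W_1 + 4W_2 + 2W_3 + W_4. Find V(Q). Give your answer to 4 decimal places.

By independence, V(Q) = (1)²V(W_1) + (4)²V(W_2) + (2)²V(W_3) + (1)²V(W_4)
= (1)²·20 + (4)²·10.75 + (2)²·1.76 + (1)²·0.7 = 199.74

199.7400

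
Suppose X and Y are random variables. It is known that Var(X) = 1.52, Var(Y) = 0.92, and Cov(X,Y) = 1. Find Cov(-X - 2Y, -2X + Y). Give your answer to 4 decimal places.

Cov(-X - 2Y, -2X + Y) = (-1)(-2)Var(X) + (-2)(1)Var(Y) + [(-1)(1) + (-2)(-2)]Cov(X,Y)
= 2·1.52 + -2·0.92 + 3·1 = 4.2

4.2000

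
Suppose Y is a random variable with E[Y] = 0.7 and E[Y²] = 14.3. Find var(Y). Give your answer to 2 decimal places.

13.81

var(Y) = 14.3 − (0.7)² = 13.81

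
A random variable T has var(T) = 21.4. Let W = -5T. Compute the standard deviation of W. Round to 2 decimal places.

23.13

var(-5T) = (-5)²·21.4 = 535
SD(W) = √535 ≈ 23.13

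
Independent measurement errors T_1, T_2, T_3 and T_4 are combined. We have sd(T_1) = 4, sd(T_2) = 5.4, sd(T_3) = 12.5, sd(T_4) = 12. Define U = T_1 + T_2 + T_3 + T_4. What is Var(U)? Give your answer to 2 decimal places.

Var(T_1) = 16, Var(T_2) = 29.16, Var(T_3) = 156.25, Var(T_4) = 144
By independence, Var(U) = (1)²Var(T_1) + (1)²Var(T_2) + (1)²Var(T_3) + (1)²Var(T_4)
= (1)²·16 + (1)²·29.16 + (1)²·156.25 + (1)²·144 = 345.41

345.41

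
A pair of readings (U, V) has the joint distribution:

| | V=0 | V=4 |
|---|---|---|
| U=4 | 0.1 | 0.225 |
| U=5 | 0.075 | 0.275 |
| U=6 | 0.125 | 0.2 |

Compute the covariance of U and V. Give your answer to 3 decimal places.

-0.100

E[U] = 5,  E[V] = 2.8
E[UV] = 13.9
Cov(U,V) = E[UV] − E[U]E[V] = 13.9 − (5)(2.8) = -0.1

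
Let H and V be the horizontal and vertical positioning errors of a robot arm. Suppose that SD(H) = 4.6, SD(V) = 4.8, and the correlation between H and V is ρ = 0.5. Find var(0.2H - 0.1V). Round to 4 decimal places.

var(H) = (4.6)² = 21.16;  var(V) = (4.8)² = 23.04
Cov(H,V) = ρ·SD(H)·SD(V) = 0.5·4.6·4.8 = 11.04
var(0.2H - 0.1V) = (0.2)²·var(H) + (-0.1)²·var(V) + 2·(0.2)·(-0.1)·Cov(H,V)
= 0.04·21.16 + 0.01·23.04 + -0.04·11.04 = 0.6352

0.6352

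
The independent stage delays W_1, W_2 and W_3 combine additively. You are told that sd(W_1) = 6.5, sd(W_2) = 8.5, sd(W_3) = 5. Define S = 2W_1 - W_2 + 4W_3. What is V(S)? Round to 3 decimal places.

V(W_1) = 42.25, V(W_2) = 72.25, V(W_3) = 25
By independence, V(S) = (2)²V(W_1) + (-1)²V(W_2) + (4)²V(W_3)
= (2)²·42.25 + (-1)²·72.25 + (4)²·25 = 641.25

641.250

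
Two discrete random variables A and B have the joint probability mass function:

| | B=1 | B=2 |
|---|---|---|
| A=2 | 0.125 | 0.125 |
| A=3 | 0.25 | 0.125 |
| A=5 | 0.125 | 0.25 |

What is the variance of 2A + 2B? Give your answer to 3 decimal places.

E[A] = 3.5,  E[B] = 1.5,  E[AB] = 5.375
var(A) = 13.75 − (3.5)² = 1.5;  var(B) = 2.5 − (1.5)² = 0.25
cov(A,B) = 5.375 − (3.5)(1.5) = 0.125
var(2A + 2B) = (2)²·1.5 + (2)²·0.25 + 2·(2)·(2)·0.125 = 8

8.000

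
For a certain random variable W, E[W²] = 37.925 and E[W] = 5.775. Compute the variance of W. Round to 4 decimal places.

4.5744

var(W) = 37.925 − (5.775)² = 4.574375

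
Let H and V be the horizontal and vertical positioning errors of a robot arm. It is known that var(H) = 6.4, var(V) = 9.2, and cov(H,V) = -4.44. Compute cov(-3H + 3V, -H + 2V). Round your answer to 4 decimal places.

cov(-3H + 3V, -H + 2V) = (-3)(-1)var(H) + (3)(2)var(V) + [(-3)(2) + (3)(-1)]cov(H,V)
= 3·6.4 + 6·9.2 + -9·-4.44 = 114.36

114.3600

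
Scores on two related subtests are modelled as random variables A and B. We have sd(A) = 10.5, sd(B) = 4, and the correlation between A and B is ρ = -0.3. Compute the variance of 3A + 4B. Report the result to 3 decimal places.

Var(A) = (10.5)² = 110.25;  Var(B) = (4)² = 16
Cov(A,B) = ρ·sd(A)·sd(B) = -0.3·10.5·4 = -12.6
Var(3A + 4B) = (3)²·Var(A) + (4)²·Var(B) + 2·(3)·(4)·Cov(A,B)
= 9·110.25 + 16·16 + 24·-12.6 = 945.85

945.850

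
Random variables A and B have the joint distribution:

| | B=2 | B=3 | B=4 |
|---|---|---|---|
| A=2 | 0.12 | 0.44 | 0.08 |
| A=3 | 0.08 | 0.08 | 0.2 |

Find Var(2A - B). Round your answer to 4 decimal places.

1.0304

E[A] = 2.36,  E[B] = 3.08,  E[AB] = 7.36
Var(A) = 5.8 − (2.36)² = 0.2304;  Var(B) = 9.96 − (3.08)² = 0.4736
Cov(A,B) = 7.36 − (2.36)(3.08) = 0.0912
Var(2A - B) = (2)²·0.2304 + (-1)²·0.4736 + 2·(2)·(-1)·0.0912 = 1.0304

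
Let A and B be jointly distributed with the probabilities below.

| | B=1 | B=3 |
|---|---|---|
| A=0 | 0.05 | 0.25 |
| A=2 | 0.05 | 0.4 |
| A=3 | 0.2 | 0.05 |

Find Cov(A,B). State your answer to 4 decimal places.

E[A] = 1.65,  E[B] = 2.4
E[AB] = 3.55
Cov(A,B) = E[AB] − E[A]E[B] = 3.55 − (1.65)(2.4) = -0.41

-0.4100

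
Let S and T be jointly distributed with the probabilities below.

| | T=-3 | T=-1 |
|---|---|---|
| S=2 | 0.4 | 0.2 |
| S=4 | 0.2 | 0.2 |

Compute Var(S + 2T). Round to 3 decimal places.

E[S] = 2.8,  E[T] = -2.2,  E[ST] = -6
Var(S) = 8.8 − (2.8)² = 0.96;  Var(T) = 5.8 − (-2.2)² = 0.96
Cov(S,T) = -6 − (2.8)(-2.2) = 0.16
Var(S + 2T) = (1)²·0.96 + (2)²·0.96 + 2·(1)·(2)·0.16 = 5.44

5.440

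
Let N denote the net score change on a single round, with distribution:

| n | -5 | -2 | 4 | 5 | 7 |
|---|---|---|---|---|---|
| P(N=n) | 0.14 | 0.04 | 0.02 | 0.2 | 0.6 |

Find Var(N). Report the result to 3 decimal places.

E[N] = (-5)(0.14) + (-2)(0.04) + (4)(0.02) + (5)(0.2) + (7)(0.6) = 4.5
E[N²] = (-5)²(0.14) + (-2)²(0.04) + (4)²(0.02) + (5)²(0.2) + (7)²(0.6) = 38.38
Var(N) = E[N²] − (E[N])² = 38.38 − (4.5)² = 18.13

18.130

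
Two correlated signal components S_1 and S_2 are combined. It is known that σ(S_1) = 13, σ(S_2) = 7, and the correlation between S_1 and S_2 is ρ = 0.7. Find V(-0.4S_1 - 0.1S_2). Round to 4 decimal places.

32.6260

V(S_1) = (13)² = 169;  V(S_2) = (7)² = 49
Cov(S_1,S_2) = ρ·σ(S_1)·σ(S_2) = 0.7·13·7 = 63.7
V(-0.4S_1 - 0.1S_2) = (-0.4)²·V(S_1) + (-0.1)²·V(S_2) + 2·(-0.4)·(-0.1)·Cov(S_1,S_2)
= 0.16·169 + 0.01·49 + 0.08·63.7 = 32.626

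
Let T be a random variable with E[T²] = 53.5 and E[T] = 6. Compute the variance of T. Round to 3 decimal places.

17.500

Var(T) = 53.5 − (6)² = 17.5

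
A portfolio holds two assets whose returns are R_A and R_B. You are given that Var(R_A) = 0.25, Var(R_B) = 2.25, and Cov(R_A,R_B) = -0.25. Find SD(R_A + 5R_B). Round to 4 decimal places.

7.3485

Var(R_A + 5R_B) = (1)²·Var(R_A) + (5)²·Var(R_B) + 2·(1)·(5)·Cov(R_A,R_B)
= 1·0.25 + 25·2.25 + 10·-0.25 = 54
SD(R_A + 5R_B) = √54 ≈ 7.3485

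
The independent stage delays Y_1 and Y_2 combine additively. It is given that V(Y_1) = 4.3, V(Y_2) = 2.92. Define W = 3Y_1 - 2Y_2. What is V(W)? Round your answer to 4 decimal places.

By independence, V(W) = (3)²V(Y_1) + (-2)²V(Y_2)
= (3)²·4.3 + (-2)²·2.92 = 50.38

50.3800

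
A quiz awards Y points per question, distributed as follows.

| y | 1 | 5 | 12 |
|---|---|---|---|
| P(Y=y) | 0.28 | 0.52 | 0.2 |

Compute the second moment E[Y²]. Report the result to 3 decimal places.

E[Y²] = (1)²(0.28) + (5)²(0.52) + (12)²(0.2) = 42.08

42.080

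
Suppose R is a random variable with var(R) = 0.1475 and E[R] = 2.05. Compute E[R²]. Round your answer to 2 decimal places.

E[R²] = var(R) + (E[R])² = 0.1475 + (2.05)² = 4.35

4.35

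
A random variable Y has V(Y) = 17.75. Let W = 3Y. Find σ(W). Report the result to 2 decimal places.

12.64

V(3Y) = (3)²·17.75 = 159.75
σ(W) = √159.75 ≈ 12.64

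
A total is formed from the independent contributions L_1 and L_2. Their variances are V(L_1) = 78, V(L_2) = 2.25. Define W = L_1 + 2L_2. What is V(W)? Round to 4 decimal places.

87.0000

By independence, V(W) = (1)²V(L_1) + (2)²V(L_2)
= (1)²·78 + (2)²·2.25 = 87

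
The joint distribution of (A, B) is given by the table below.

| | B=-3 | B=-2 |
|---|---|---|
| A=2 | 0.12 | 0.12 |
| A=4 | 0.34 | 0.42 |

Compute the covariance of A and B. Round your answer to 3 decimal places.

E[A] = 3.52,  E[B] = -2.46
E[AB] = -8.64
cov(A,B) = E[AB] − E[A]E[B] = -8.64 − (3.52)(-2.46) = 0.0192

0.019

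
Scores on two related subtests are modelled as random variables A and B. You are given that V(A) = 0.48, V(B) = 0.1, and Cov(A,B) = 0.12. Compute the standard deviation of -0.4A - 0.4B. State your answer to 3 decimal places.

V(-0.4A - 0.4B) = (-0.4)²·V(A) + (-0.4)²·V(B) + 2·(-0.4)·(-0.4)·Cov(A,B)
= 0.16·0.48 + 0.16·0.1 + 0.32·0.12 = 0.1312
σ(-0.4A - 0.4B) = √0.1312 ≈ 0.362

0.362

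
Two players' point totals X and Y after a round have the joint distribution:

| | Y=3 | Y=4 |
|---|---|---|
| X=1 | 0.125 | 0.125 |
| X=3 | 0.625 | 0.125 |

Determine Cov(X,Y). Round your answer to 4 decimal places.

-0.1250

E[X] = 2.5,  E[Y] = 3.25
E[XY] = 8
Cov(X,Y) = E[XY] − E[X]E[Y] = 8 − (2.5)(3.25) = -0.125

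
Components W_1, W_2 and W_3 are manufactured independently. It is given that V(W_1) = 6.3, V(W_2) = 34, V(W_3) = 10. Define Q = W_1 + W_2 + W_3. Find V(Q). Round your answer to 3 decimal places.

50.300

By independence, V(Q) = (1)²V(W_1) + (1)²V(W_2) + (1)²V(W_3)
= (1)²·6.3 + (1)²·34 + (1)²·10 = 50.3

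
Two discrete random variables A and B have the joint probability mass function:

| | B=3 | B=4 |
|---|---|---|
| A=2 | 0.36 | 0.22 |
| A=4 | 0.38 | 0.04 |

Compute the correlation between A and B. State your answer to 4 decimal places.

E[A] = 2.84,  E[B] = 3.26
E[AB] = 9.12
Cov(A,B) = E[AB] − E[A]E[B] = 9.12 − (2.84)(3.26) = -0.1384
V(A) = 0.9744,  V(B) = 0.1924
ρ = -0.1384 / √(0.9744·0.1924) ≈ -0.3196

-0.3196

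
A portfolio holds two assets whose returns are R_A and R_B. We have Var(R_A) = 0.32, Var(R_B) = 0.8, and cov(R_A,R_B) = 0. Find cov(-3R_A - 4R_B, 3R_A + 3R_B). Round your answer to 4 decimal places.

-12.4800

cov(-3R_A - 4R_B, 3R_A + 3R_B) = (-3)(3)Var(R_A) + (-4)(3)Var(R_B) + [(-3)(3) + (-4)(3)]cov(R_A,R_B)
= -9·0.32 + -12·0.8 + -21·0 = -12.48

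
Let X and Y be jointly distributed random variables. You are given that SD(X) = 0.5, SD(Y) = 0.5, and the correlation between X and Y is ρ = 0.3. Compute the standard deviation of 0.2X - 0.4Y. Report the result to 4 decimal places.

0.1949

var(X) = (0.5)² = 0.25;  var(Y) = (0.5)² = 0.25
Cov(X,Y) = ρ·SD(X)·SD(Y) = 0.3·0.5·0.5 = 0.075
var(0.2X - 0.4Y) = (0.2)²·var(X) + (-0.4)²·var(Y) + 2·(0.2)·(-0.4)·Cov(X,Y)
= 0.04·0.25 + 0.16·0.25 + -0.16·0.075 = 0.038
SD(0.2X - 0.4Y) = √0.038 ≈ 0.1949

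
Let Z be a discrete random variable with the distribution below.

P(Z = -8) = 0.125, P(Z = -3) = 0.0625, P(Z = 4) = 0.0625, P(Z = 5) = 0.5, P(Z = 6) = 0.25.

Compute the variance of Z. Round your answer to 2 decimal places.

21.68

E[Z] = (-8)(0.125) + (-3)(0.0625) + (4)(0.0625) + (5)(0.5) + (6)(0.25) = 3.0625
E[Z²] = (-8)²(0.125) + (-3)²(0.0625) + (4)²(0.0625) + (5)²(0.5) + (6)²(0.25) = 31.0625
Var(Z) = E[Z²] − (E[Z])² = 31.0625 − (3.0625)² = 21.68359375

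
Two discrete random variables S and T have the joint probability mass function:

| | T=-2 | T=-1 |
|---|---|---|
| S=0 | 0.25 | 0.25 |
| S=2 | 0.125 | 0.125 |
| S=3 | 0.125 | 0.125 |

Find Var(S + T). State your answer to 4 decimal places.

1.9375

E[S] = 1.25,  E[T] = -1.5,  E[ST] = -1.875
Var(S) = 3.25 − (1.25)² = 1.6875;  Var(T) = 2.5 − (-1.5)² = 0.25
cov(S,T) = -1.875 − (1.25)(-1.5) = 0
Var(S + T) = (1)²·1.6875 + (1)²·0.25 + 2·(1)·(1)·0 = 1.9375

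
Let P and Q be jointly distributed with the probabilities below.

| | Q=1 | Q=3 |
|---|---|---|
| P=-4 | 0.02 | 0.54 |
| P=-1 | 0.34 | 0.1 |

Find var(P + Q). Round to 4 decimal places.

0.9600

E[P] = -2.68,  E[Q] = 2.28,  E[PQ] = -7.2
var(P) = 9.4 − (-2.68)² = 2.2176;  var(Q) = 6.12 − (2.28)² = 0.9216
Cov(P,Q) = -7.2 − (-2.68)(2.28) = -1.0896
var(P + Q) = (1)²·2.2176 + (1)²·0.9216 + 2·(1)·(1)·-1.0896 = 0.96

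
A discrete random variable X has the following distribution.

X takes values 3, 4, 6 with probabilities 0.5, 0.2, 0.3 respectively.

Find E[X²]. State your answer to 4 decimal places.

18.5000

E[X²] = (3)²(0.5) + (4)²(0.2) + (6)²(0.3) = 18.5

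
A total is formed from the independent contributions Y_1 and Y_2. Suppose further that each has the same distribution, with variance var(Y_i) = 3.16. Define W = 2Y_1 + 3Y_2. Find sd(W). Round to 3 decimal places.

6.409

By independence, var(W) = (2)²var(Y_1) + (3)²var(Y_2)
= (2)²·3.16 + (3)²·3.16 = 41.08
sd(W) = √41.08 ≈ 6.409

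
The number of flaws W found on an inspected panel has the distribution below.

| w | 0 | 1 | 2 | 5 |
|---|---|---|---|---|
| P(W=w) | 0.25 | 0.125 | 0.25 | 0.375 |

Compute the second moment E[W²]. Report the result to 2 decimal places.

E[W²] = (0)²(0.25) + (1)²(0.125) + (2)²(0.25) + (5)²(0.375) = 10.5

10.50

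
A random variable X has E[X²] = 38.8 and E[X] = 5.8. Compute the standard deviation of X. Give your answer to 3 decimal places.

2.272

Var(X) = 38.8 − (5.8)² = 5.16
sd(X) = √5.16 ≈ 2.272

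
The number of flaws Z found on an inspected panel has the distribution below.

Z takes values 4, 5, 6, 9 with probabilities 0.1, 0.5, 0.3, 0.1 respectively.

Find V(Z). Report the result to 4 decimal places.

E[Z] = (4)(0.1) + (5)(0.5) + (6)(0.3) + (9)(0.1) = 5.6
E[Z²] = (4)²(0.1) + (5)²(0.5) + (6)²(0.3) + (9)²(0.1) = 33
V(Z) = E[Z²] − (E[Z])² = 33 − (5.6)² = 1.64

1.6400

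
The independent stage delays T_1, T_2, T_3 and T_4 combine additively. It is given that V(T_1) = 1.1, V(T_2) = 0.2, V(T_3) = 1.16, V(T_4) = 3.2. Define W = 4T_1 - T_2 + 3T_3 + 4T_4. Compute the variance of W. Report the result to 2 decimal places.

By independence, V(W) = (4)²V(T_1) + (-1)²V(T_2) + (3)²V(T_3) + (4)²V(T_4)
= (4)²·1.1 + (-1)²·0.2 + (3)²·1.16 + (4)²·3.2 = 79.44

79.44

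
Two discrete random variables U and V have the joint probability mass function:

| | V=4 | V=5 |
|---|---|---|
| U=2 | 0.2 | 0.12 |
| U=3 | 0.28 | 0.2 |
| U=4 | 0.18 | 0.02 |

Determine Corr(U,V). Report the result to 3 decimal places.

E[U] = 2.88,  E[V] = 4.34
E[UV] = 12.44
Cov(U,V) = E[UV] − E[U]E[V] = 12.44 − (2.88)(4.34) = -0.0592
Var(U) = 0.5056,  Var(V) = 0.2244
ρ = -0.0592 / √(0.5056·0.2244) ≈ -0.176

-0.176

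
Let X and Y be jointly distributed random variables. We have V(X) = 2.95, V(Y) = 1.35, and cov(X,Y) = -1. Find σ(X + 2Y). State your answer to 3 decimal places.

2.086

V(X + 2Y) = (1)²·V(X) + (2)²·V(Y) + 2·(1)·(2)·cov(X,Y)
= 1·2.95 + 4·1.35 + 4·-1 = 4.35
σ(X + 2Y) = √4.35 ≈ 2.086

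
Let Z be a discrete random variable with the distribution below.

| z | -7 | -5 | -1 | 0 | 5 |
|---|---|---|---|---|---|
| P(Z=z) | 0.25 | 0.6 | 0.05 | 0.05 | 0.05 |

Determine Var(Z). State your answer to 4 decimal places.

E[Z] = (-7)(0.25) + (-5)(0.6) + (-1)(0.05) + (0)(0.05) + (5)(0.05) = -4.55
E[Z²] = (-7)²(0.25) + (-5)²(0.6) + (-1)²(0.05) + (0)²(0.05) + (5)²(0.05) = 28.55
Var(Z) = E[Z²] − (E[Z])² = 28.55 − (-4.55)² = 7.8475

7.8475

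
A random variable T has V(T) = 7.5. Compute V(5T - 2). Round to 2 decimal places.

V(5T - 2) = (5)²·V(T) = 25·7.5 = 187.5

187.50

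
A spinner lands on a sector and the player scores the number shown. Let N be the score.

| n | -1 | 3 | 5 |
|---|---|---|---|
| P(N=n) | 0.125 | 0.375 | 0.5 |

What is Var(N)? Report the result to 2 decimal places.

3.75

E[N] = (-1)(0.125) + (3)(0.375) + (5)(0.5) = 3.5
E[N²] = (-1)²(0.125) + (3)²(0.375) + (5)²(0.5) = 16
Var(N) = E[N²] − (E[N])² = 16 − (3.5)² = 3.75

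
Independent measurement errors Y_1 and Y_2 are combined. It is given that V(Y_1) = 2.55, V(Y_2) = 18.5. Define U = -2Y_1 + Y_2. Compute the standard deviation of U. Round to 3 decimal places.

By independence, V(U) = (-2)²V(Y_1) + (1)²V(Y_2)
= (-2)²·2.55 + (1)²·18.5 = 28.7
sd(U) = √28.7 ≈ 5.357

5.357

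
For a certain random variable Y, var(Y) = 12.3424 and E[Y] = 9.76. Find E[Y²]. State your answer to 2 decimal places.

E[Y²] = var(Y) + (E[Y])² = 12.3424 + (9.76)² = 107.6

107.60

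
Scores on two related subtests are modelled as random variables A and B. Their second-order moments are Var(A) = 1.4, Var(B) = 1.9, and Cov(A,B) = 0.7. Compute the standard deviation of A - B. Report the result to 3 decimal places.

Var(A - B) = (1)²·Var(A) + (-1)²·Var(B) + 2·(1)·(-1)·Cov(A,B)
= 1·1.4 + 1·1.9 + -2·0.7 = 1.9
SD(A - B) = √1.9 ≈ 1.378

1.378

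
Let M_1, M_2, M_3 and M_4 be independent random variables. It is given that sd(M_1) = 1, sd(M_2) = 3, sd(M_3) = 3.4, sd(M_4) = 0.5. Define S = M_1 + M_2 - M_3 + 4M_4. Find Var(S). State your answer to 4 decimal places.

Var(M_1) = 1, Var(M_2) = 9, Var(M_3) = 11.56, Var(M_4) = 0.25
By independence, Var(S) = (1)²Var(M_1) + (1)²Var(M_2) + (-1)²Var(M_3) + (4)²Var(M_4)
= (1)²·1 + (1)²·9 + (-1)²·11.56 + (4)²·0.25 = 25.56

25.5600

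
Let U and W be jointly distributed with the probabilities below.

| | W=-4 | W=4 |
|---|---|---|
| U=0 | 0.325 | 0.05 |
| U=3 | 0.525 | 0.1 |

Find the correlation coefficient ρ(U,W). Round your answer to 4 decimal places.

E[U] = 1.875,  E[W] = -2.8
E[UW] = -5.1
Cov(U,W) = E[UW] − E[U]E[W] = -5.1 − (1.875)(-2.8) = 0.15
V(U) = 2.109375,  V(W) = 8.16
ρ = 0.15 / √(2.109375·8.16) ≈ 0.0362

0.0362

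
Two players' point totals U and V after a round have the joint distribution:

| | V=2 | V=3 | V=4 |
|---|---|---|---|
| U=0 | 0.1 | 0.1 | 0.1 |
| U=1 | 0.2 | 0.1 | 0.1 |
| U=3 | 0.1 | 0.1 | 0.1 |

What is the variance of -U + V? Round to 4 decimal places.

E[U] = 1.3,  E[V] = 2.9,  E[UV] = 3.8
Var(U) = 3.1 − (1.3)² = 1.41;  Var(V) = 9.1 − (2.9)² = 0.69
Cov(U,V) = 3.8 − (1.3)(2.9) = 0.03
Var(-U + V) = (-1)²·1.41 + (1)²·0.69 + 2·(-1)·(1)·0.03 = 2.04

2.0400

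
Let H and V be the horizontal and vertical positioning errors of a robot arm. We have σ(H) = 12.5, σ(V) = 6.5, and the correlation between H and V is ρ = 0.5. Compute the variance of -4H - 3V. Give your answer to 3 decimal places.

3855.250

Var(H) = (12.5)² = 156.25;  Var(V) = (6.5)² = 42.25
Cov(H,V) = ρ·σ(H)·σ(V) = 0.5·12.5·6.5 = 40.625
Var(-4H - 3V) = (-4)²·Var(H) + (-3)²·Var(V) + 2·(-4)·(-3)·Cov(H,V)
= 16·156.25 + 9·42.25 + 24·40.625 = 3855.25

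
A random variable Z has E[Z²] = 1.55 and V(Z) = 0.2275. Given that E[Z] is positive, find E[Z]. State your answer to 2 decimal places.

1.15

(E[Z])² = E[Z²] − V(Z) = 1.55 − 0.2275 = 1.3225
E[Z] = √1.3225 = 1.15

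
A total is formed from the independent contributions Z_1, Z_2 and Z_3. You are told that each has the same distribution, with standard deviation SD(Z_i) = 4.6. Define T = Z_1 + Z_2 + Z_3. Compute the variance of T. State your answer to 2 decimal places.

V(Z_i) = (4.6)² = 21.16
By independence, V(T) = (1)²V(Z_1) + (1)²V(Z_2) + (1)²V(Z_3)
= (1)²·21.16 + (1)²·21.16 + (1)²·21.16 = 63.48

63.48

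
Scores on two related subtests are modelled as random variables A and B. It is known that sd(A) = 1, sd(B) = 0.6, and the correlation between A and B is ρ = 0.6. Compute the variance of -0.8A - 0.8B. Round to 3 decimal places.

1.331

Var(A) = (1)² = 1;  Var(B) = (0.6)² = 0.36
Cov(A,B) = ρ·sd(A)·sd(B) = 0.6·1·0.6 = 0.36
Var(-0.8A - 0.8B) = (-0.8)²·Var(A) + (-0.8)²·Var(B) + 2·(-0.8)·(-0.8)·Cov(A,B)
= 0.64·1 + 0.64·0.36 + 1.28·0.36 = 1.3312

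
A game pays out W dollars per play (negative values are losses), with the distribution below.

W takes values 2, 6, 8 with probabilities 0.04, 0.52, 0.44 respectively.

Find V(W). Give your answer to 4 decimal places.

E[W] = (2)(0.04) + (6)(0.52) + (8)(0.44) = 6.72
E[W²] = (2)²(0.04) + (6)²(0.52) + (8)²(0.44) = 47.04
V(W) = E[W²] − (E[W])² = 47.04 − (6.72)² = 1.8816

1.8816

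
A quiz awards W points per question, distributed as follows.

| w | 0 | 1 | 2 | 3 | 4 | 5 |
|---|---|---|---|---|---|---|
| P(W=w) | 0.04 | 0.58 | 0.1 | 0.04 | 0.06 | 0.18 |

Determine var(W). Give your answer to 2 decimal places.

E[W] = (0)(0.04) + (1)(0.58) + (2)(0.1) + (3)(0.04) + (4)(0.06) + (5)(0.18) = 2.04
E[W²] = (0)²(0.04) + (1)²(0.58) + (2)²(0.1) + (3)²(0.04) + (4)²(0.06) + (5)²(0.18) = 6.8
var(W) = E[W²] − (E[W])² = 6.8 − (2.04)² = 2.6384

2.64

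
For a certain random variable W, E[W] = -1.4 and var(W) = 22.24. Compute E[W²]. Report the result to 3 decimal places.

24.200

E[W²] = var(W) + (E[W])² = 22.24 + (-1.4)² = 24.2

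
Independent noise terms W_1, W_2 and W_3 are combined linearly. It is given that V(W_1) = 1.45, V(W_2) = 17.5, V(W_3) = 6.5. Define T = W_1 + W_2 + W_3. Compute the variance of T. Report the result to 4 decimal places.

25.4500

By independence, V(T) = (1)²V(W_1) + (1)²V(W_2) + (1)²V(W_3)
= (1)²·1.45 + (1)²·17.5 + (1)²·6.5 = 25.45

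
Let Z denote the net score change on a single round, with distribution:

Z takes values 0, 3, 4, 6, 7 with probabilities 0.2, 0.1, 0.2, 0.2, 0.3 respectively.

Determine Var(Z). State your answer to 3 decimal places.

E[Z] = (0)(0.2) + (3)(0.1) + (4)(0.2) + (6)(0.2) + (7)(0.3) = 4.4
E[Z²] = (0)²(0.2) + (3)²(0.1) + (4)²(0.2) + (6)²(0.2) + (7)²(0.3) = 26
Var(Z) = E[Z²] − (E[Z])² = 26 − (4.4)² = 6.64

6.640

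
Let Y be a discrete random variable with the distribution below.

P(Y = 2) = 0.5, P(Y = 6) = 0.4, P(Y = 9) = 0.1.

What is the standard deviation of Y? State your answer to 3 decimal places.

E[Y] = (2)(0.5) + (6)(0.4) + (9)(0.1) = 4.3
E[Y²] = (2)²(0.5) + (6)²(0.4) + (9)²(0.1) = 24.5
var(Y) = E[Y²] − (E[Y])² = 24.5 − (4.3)² = 6.01
sd(Y) = √6.01 ≈ 2.452

2.452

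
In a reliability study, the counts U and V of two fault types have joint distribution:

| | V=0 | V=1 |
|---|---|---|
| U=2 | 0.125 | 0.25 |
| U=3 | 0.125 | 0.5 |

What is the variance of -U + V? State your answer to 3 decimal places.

E[U] = 2.625,  E[V] = 0.75,  E[UV] = 2
Var(U) = 7.125 − (2.625)² = 0.234375;  Var(V) = 0.75 − (0.75)² = 0.1875
cov(U,V) = 2 − (2.625)(0.75) = 0.03125
Var(-U + V) = (-1)²·0.234375 + (1)²·0.1875 + 2·(-1)·(1)·0.03125 = 0.359375

0.359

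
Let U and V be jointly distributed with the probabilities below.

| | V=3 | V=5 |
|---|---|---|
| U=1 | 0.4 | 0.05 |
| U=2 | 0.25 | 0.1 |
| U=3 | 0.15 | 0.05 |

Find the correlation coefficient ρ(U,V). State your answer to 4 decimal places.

0.1631

E[U] = 1.75,  E[V] = 3.4
E[UV] = 6.05
Cov(U,V) = E[UV] − E[U]E[V] = 6.05 − (1.75)(3.4) = 0.1
var(U) = 0.5875,  var(V) = 0.64
ρ = 0.1 / √(0.5875·0.64) ≈ 0.1631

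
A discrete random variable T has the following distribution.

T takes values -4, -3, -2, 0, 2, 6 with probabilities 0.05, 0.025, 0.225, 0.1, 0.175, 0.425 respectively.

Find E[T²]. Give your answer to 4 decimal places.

E[T²] = (-4)²(0.05) + (-3)²(0.025) + (-2)²(0.225) + (0)²(0.1) + (2)²(0.175) + (6)²(0.425) = 17.925

17.9250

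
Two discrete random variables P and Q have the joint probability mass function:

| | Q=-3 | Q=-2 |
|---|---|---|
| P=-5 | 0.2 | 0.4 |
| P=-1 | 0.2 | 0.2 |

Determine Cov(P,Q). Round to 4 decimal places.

-0.1600

E[P] = -3.4,  E[Q] = -2.4
E[PQ] = 8
Cov(P,Q) = E[PQ] − E[P]E[Q] = 8 − (-3.4)(-2.4) = -0.16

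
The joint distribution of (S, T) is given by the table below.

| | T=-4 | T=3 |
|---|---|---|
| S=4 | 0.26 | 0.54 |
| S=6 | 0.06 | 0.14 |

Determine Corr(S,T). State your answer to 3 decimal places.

0.021

E[S] = 4.4,  E[T] = 0.76
E[ST] = 3.4
cov(S,T) = E[ST] − E[S]E[T] = 3.4 − (4.4)(0.76) = 0.056
V(S) = 0.64,  V(T) = 10.6624
ρ = 0.056 / √(0.64·10.6624) ≈ 0.021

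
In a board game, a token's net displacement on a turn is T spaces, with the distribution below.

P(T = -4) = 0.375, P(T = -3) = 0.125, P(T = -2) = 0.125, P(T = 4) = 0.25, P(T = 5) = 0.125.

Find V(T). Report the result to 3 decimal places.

E[T] = (-4)(0.375) + (-3)(0.125) + (-2)(0.125) + (4)(0.25) + (5)(0.125) = -0.5
E[T²] = (-4)²(0.375) + (-3)²(0.125) + (-2)²(0.125) + (4)²(0.25) + (5)²(0.125) = 14.75
V(T) = E[T²] − (E[T])² = 14.75 − (-0.5)² = 14.5

14.500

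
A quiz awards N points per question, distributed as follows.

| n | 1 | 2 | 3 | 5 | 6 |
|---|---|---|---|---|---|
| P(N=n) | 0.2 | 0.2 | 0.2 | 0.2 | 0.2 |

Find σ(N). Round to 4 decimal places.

E[N] = (1)(0.2) + (2)(0.2) + (3)(0.2) + (5)(0.2) + (6)(0.2) = 3.4
E[N²] = (1)²(0.2) + (2)²(0.2) + (3)²(0.2) + (5)²(0.2) + (6)²(0.2) = 15
Var(N) = E[N²] − (E[N])² = 15 − (3.4)² = 3.44
σ(N) = √3.44 ≈ 1.8547

1.8547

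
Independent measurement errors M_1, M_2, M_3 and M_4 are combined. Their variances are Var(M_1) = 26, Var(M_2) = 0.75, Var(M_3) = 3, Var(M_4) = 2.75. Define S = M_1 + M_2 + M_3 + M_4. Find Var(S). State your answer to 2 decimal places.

32.50

By independence, Var(S) = (1)²Var(M_1) + (1)²Var(M_2) + (1)²Var(M_3) + (1)²Var(M_4)
= (1)²·26 + (1)²·0.75 + (1)²·3 + (1)²·2.75 = 32.5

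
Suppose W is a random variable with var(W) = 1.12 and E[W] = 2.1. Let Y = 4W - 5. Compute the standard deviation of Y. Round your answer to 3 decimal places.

4.233

var(4W - 5) = (4)²·1.12 = 17.92
sd(Y) = √17.92 ≈ 4.233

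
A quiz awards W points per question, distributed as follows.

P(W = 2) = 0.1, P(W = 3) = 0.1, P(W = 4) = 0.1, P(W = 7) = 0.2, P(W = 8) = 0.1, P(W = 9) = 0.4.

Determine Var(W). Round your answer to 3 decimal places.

6.610

E[W] = (2)(0.1) + (3)(0.1) + (4)(0.1) + (7)(0.2) + (8)(0.1) + (9)(0.4) = 6.7
E[W²] = (2)²(0.1) + (3)²(0.1) + (4)²(0.1) + (7)²(0.2) + (8)²(0.1) + (9)²(0.4) = 51.5
Var(W) = E[W²] − (E[W])² = 51.5 − (6.7)² = 6.61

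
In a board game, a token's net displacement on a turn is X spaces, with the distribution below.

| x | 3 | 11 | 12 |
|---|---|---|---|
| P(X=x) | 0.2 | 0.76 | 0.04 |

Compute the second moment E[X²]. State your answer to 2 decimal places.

99.52

E[X²] = (3)²(0.2) + (11)²(0.76) + (12)²(0.04) = 99.52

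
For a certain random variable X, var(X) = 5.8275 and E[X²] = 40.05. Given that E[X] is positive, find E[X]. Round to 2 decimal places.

5.85

(E[X])² = E[X²] − var(X) = 40.05 − 5.8275 = 34.2225
E[X] = √34.2225 = 5.85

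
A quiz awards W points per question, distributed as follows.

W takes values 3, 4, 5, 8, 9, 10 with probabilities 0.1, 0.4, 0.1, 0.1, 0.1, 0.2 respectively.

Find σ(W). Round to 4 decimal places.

E[W] = (3)(0.1) + (4)(0.4) + (5)(0.1) + (8)(0.1) + (9)(0.1) + (10)(0.2) = 6.1
E[W²] = (3)²(0.1) + (4)²(0.4) + (5)²(0.1) + (8)²(0.1) + (9)²(0.1) + (10)²(0.2) = 44.3
Var(W) = E[W²] − (E[W])² = 44.3 − (6.1)² = 7.09
σ(W) = √7.09 ≈ 2.6627

2.6627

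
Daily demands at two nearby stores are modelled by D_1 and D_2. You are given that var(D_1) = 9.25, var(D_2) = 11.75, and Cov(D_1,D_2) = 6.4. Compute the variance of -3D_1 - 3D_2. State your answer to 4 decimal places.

var(-3D_1 - 3D_2) = (-3)²·var(D_1) + (-3)²·var(D_2) + 2·(-3)·(-3)·Cov(D_1,D_2)
= 9·9.25 + 9·11.75 + 18·6.4 = 304.2

304.2000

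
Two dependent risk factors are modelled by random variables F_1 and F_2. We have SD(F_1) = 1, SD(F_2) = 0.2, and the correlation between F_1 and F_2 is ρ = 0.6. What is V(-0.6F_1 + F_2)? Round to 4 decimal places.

V(F_1) = (1)² = 1;  V(F_2) = (0.2)² = 0.04
cov(F_1,F_2) = ρ·SD(F_1)·SD(F_2) = 0.6·1·0.2 = 0.12
V(-0.6F_1 + F_2) = (-0.6)²·V(F_1) + (1)²·V(F_2) + 2·(-0.6)·(1)·cov(F_1,F_2)
= 0.36·1 + 1·0.04 + -1.2·0.12 = 0.256

0.2560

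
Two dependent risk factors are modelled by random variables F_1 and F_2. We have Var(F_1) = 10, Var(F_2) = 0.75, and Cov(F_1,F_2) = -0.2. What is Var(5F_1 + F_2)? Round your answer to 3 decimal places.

Var(5F_1 + F_2) = (5)²·Var(F_1) + (1)²·Var(F_2) + 2·(5)·(1)·Cov(F_1,F_2)
= 25·10 + 1·0.75 + 10·-0.2 = 248.75

248.750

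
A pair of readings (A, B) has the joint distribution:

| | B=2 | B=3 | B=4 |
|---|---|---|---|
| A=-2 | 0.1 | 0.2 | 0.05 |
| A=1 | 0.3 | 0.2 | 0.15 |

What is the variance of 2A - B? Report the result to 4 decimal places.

8.9900

E[A] = -0.05,  E[B] = 2.8,  E[AB] = -0.2
Var(A) = 2.05 − (-0.05)² = 2.0475;  Var(B) = 8.4 − (2.8)² = 0.56
Cov(A,B) = -0.2 − (-0.05)(2.8) = -0.06
Var(2A - B) = (2)²·2.0475 + (-1)²·0.56 + 2·(2)·(-1)·-0.06 = 8.99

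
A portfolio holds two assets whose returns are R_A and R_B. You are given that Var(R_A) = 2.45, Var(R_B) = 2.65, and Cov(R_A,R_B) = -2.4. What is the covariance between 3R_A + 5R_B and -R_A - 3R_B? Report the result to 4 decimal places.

-13.5000

Cov(3R_A + 5R_B, -R_A - 3R_B) = (3)(-1)Var(R_A) + (5)(-3)Var(R_B) + [(3)(-3) + (5)(-1)]Cov(R_A,R_B)
= -3·2.45 + -15·2.65 + -14·-2.4 = -13.5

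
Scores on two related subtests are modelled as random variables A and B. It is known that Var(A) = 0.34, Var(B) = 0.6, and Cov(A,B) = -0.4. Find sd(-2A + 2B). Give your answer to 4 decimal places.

Var(-2A + 2B) = (-2)²·Var(A) + (2)²·Var(B) + 2·(-2)·(2)·Cov(A,B)
= 4·0.34 + 4·0.6 + -8·-0.4 = 6.96
sd(-2A + 2B) = √6.96 ≈ 2.6382

2.6382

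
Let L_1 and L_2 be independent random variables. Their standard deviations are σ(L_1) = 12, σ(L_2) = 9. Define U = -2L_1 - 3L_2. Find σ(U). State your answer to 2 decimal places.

36.12

V(L_1) = 144, V(L_2) = 81
By independence, V(U) = (-2)²V(L_1) + (-3)²V(L_2)
= (-2)²·144 + (-3)²·81 = 1305
σ(U) = √1305 ≈ 36.12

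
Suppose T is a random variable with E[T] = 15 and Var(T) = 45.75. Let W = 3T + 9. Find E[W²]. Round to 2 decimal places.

E[3T + 9] = 3·15 + 9 = 54
Var(3T + 9) = (3)²·45.75 = 411.75
E[W²] = Var(W) + (E[W])² = 411.75 + (54)² = 3327.75

3327.75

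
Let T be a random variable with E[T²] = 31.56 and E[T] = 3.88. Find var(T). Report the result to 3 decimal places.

16.506

var(T) = 31.56 − (3.88)² = 16.5056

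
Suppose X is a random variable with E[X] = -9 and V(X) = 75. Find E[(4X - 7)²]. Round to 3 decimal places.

E[4X - 7] = 4·-9 − 7 = -43
V(4X - 7) = (4)²·75 = 1200
E[(4X - 7)²] = V((4X - 7)) + (E[(4X - 7)])² = 1200 + (-43)² = 3049

3049.000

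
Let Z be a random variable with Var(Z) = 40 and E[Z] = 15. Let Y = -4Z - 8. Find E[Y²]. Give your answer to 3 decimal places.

E[-4Z - 8] = -4·15 − 8 = -68
Var(-4Z - 8) = (-4)²·40 = 640
E[Y²] = Var(Y) + (E[Y])² = 640 + (-68)² = 5264

5264.000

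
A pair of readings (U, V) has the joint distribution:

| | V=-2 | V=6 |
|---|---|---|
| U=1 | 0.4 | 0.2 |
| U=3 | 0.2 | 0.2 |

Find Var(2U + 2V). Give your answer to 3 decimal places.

70.400

E[U] = 1.8,  E[V] = 1.2,  E[UV] = 2.8
Var(U) = 4.2 − (1.8)² = 0.96;  Var(V) = 16.8 − (1.2)² = 15.36
cov(U,V) = 2.8 − (1.8)(1.2) = 0.64
Var(2U + 2V) = (2)²·0.96 + (2)²·15.36 + 2·(2)·(2)·0.64 = 70.4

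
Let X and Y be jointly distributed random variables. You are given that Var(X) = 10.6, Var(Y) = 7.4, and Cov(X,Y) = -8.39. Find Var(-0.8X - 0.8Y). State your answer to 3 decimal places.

0.781

Var(-0.8X - 0.8Y) = (-0.8)²·Var(X) + (-0.8)²·Var(Y) + 2·(-0.8)·(-0.8)·Cov(X,Y)
= 0.64·10.6 + 0.64·7.4 + 1.28·-8.39 = 0.7808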